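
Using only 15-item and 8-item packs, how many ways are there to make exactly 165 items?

Need nonnegative integers with 15j + 8k = 165.
gcd(15, 8) = 1, and 15·(-1) + 8·(2) = 1.
So (j₀, k₀) = (-165, 330); general j = -165 + 8t, k = 330 - 15t.
j ≥ 0 ⇒ t ≥ 21; k ≥ 0 ⇒ t ≤ 22. That's 2 values of t.

2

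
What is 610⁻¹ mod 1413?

gcd(1413, 610) = 1.
By Bézout, 610*(-410) + 1413*(177) = 1.
So 610*-410 ≡ 1 (mod 1413), and -410 mod 1413 = 1003.

1003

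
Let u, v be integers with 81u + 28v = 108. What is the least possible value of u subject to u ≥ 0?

gcd(81, 28):
  81 = 2*28 + 25
  28 = 1*25 + 3
  25 = 8*3 + 1
  3 = 3*1
so gcd(81, 28) = 1.
1 divides 108, so solutions exist.
Back-substitute for Bézout coefficients:
  1 = 25 - 8*3
  ... = 81*(9) + 28*(-26)
Scale by 108/1 = 108: (u₀, v₀) = (972, -2808).
General solution: u = 972 + 28t, v = -2808 - 81t for integer t.
u ≥ 0: smallest is 972 mod 28 = 20 (at t = -34), with v = -54.

20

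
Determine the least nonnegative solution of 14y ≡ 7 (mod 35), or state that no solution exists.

gcd(35, 14) = 7  (35 = 2*14 + 7, 14 = 2*7).
7 divides 7, so solutions exist.
Back-substituting, 14*(-2) + 35*(1) = 7.
So 14*(-2) ≡ 7 (mod 35); multiply by 1: y ≡ -2 (mod 5).
Smallest nonnegative: y = -2 mod 5 = 3.

3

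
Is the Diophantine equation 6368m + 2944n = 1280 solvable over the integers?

gcd(6368, 2944) = 32  (6368 = 2·2944 + 480, 2944 = 6·480 + 64, 480 = 7·64 + 32, 64 = 2·32).
32 divides 1280, so integer solutions exist.

yes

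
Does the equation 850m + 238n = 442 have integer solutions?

yes

gcd(850, 238) = 34  (850 = 3·238 + 136, 238 = 1·136 + 102, 136 = 1·102 + 34, 102 = 3·34).
34 divides 442, so integer solutions exist.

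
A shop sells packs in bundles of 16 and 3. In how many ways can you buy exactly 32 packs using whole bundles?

1

Need nonnegative integers with 16j + 3k = 32.
gcd(16, 3) = 1, and 16·(1) + 3·(-5) = 1.
So (j₀, k₀) = (32, -160); general j = 32 + 3t, k = -160 - 16t.
j ≥ 0 ⇒ t ≥ -10; k ≥ 0 ⇒ t ≤ -10. That's 1 value of t.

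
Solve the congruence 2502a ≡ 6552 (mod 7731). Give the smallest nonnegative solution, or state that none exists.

806

gcd(7731, 2502):
  7731 = 3·2502 + 225
  2502 = 11·225 + 27
  225 = 8·27 + 9
  27 = 3·9
so gcd(7731, 2502) = 9.
9 divides 6552, so solutions exist.
Back-substitute for Bézout coefficients:
  9 = 225 - 8·27
  ... = 2502·(-275) + 7731·(89)
So 2502·(-275) ≡ 9 (mod 7731); multiply by 728: a ≡ -200200 (mod 859).
Smallest nonnegative: a = -200200 mod 859 = 806.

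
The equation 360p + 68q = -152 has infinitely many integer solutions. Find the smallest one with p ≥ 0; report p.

6

gcd(360, 68) = 4.
4 divides -152, so solutions exist.
By Bézout, 360·(7) + 68·(-37) = 4.
Scale by -152/4 = -38: (p₀, q₀) = (-266, 1406).
General solution: p = -266 + 17t, q = 1406 - 90t for integer t.
p ≥ 0: smallest is -266 mod 17 = 6 (at t = 16), with q = -34.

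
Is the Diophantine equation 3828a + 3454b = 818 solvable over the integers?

gcd(3828, 3454) = 22  (3828 = 1*3454 + 374, 3454 = 9*374 + 88, 374 = 4*88 + 22, 88 = 4*22).
22 does not divide 818 (remainder 4), so no integer solutions.

no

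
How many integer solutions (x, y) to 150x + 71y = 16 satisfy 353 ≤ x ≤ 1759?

gcd(150, 71) = 1.
By Bézout, 150·(9) + 71·(-19) = 1.
Particular solution: (2, -4).
General solution: x = 2 + 71t, y = -4 - 150t for integer t.
353 ≤ 2 + 71t ≤ 1759 gives t ∈ [5, 24], which is 20 values.

20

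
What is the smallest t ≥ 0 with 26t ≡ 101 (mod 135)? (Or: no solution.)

61

gcd(135, 26):
  135 = 5*26 + 5
  26 = 5*5 + 1
  5 = 5*1
so gcd(135, 26) = 1.
1 divides 101, so solutions exist.
Back-substitute for Bézout coefficients:
  1 = 26 - 5*5
  ... = 26*(26) + 135*(-5)
So 26*(26) ≡ 1 (mod 135); multiply by 101: t ≡ 2626 (mod 135).
Smallest nonnegative: t = 2626 mod 135 = 61.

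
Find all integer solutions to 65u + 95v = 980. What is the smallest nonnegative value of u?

gcd(95, 65) = 5  (95 = 1×65 + 30, 65 = 2×30 + 5, 30 = 6×5).
5 divides 980, so solutions exist.
Back-substituting, 65×(3) + 95×(-2) = 5.
Scale by 980/5 = 196: (u₀, v₀) = (588, -392).
General solution: u = 588 + 19t, v = -392 - 13t for integer t.
u ≥ 0: smallest is 588 mod 19 = 18 (at t = -30), with v = -2.

18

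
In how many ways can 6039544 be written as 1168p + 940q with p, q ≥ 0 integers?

gcd(1168, 940) = 4.
By Bézout, 1168·(33) + 940·(-41) = 4.
One solution: (128, 6266).
General: p = 128 + 235t, q = 6266 - 292t.
p ≥ 0 ⇒ t ≥ 0; q ≥ 0 ⇒ t ≤ 21. So t ∈ [0, 21]: 22 solutions.

22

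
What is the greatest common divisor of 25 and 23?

gcd(25, 23):
  25 = 1·23 + 2
  23 = 11·2 + 1
  2 = 2·1
so gcd(25, 23) = 1.

1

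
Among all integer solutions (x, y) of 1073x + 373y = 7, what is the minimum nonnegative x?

gcd(1073, 373):
  1073 = 2·373 + 327
  373 = 1·327 + 46
  327 = 7·46 + 5
  46 = 9·5 + 1
  5 = 5·1
so gcd(1073, 373) = 1.
1 divides 7, so solutions exist.
Back-substitute for Bézout coefficients:
  1 = 46 - 9·5
  ... = 1073·(-73) + 373·(210)
Scale by 7/1 = 7: (x₀, y₀) = (-511, 1470).
General solution: x = -511 + 373t, y = 1470 - 1073t for integer t.
x ≥ 0: smallest is -511 mod 373 = 235 (at t = 2), with y = -676.

235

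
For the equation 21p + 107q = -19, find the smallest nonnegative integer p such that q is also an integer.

101

gcd(107, 21):
  107 = 5×21 + 2
  21 = 10×2 + 1
  2 = 2×1
so gcd(107, 21) = 1.
1 divides -19, so solutions exist.
Back-substitute for Bézout coefficients:
  1 = 21 - 10×2
  ... = 21×(51) + 107×(-10)
Scale by -19/1 = -19: (p₀, q₀) = (-969, 190).
General solution: p = -969 + 107t, q = 190 - 21t for integer t.
p ≥ 0: smallest is -969 mod 107 = 101 (at t = 10), with q = -20.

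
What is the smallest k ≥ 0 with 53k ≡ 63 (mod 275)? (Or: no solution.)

gcd(275, 53) = 1  (275 = 5×53 + 10, 53 = 5×10 + 3, 10 = 3×3 + 1, 3 = 3×1).
1 divides 63, so solutions exist.
Back-substituting, 53×(-83) + 275×(16) = 1.
So 53×(-83) ≡ 1 (mod 275); multiply by 63: k ≡ -5229 (mod 275).
Smallest nonnegative: k = -5229 mod 275 = 271.

271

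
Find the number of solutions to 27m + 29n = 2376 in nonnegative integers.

4

gcd(29, 27):
  29 = 1×27 + 2
  27 = 13×2 + 1
  2 = 2×1
so gcd(29, 27) = 1.
Back-substitute for Bézout coefficients:
  1 = 27 - 13×2
  ... = 27×(14) + 29×(-13)
Scale by 2376: one solution is (33264, -30888). Reduce m mod 29: (1, 81).
General: m = 1 + 29t, n = 81 - 27t.
m ≥ 0 ⇒ t ≥ 0; n ≥ 0 ⇒ t ≤ 3. So t ∈ [0, 3]: 4 solutions.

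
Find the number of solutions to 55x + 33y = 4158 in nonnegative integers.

gcd(55, 33) = 11.
By Bézout, 55×(-1) + 33×(2) = 11.
One solution: (0, 126).
General: x = 0 + 3t, y = 126 - 5t.
x ≥ 0 ⇒ t ≥ 0; y ≥ 0 ⇒ t ≤ 25. So t ∈ [0, 25]: 26 solutions.

26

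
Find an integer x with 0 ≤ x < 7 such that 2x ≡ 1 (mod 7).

4

gcd(7, 2) = 1  (7 = 3×2 + 1, 2 = 2×1).
Back-substituting, 2×(-3) + 7×(1) = 1.
So 2×-3 ≡ 1 (mod 7), and -3 mod 7 = 4.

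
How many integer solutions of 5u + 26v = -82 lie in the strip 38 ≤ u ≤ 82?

gcd(26, 5) = 1  (26 = 5*5 + 1, 5 = 5*1).
Back-substituting, 5*(-5) + 26*(1) = 1.
Scale by -82: particular solution (410, -82); reduce u mod 26: (20, -7).
General solution: u = 20 + 26t, v = -7 - 5t for integer t.
38 ≤ 20 + 26t ≤ 82 gives t ∈ [1, 2], which is 2 values.

2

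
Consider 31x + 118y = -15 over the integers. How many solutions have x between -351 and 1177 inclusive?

13

gcd(118, 31):
  118 = 3·31 + 25
  31 = 1·25 + 6
  25 = 4·6 + 1
  6 = 6·1
so gcd(118, 31) = 1.
Back-substitute for Bézout coefficients:
  1 = 25 - 4·6
  ... = 31·(-19) + 118·(5)
Scale by -15: particular solution (285, -75); reduce x mod 118: (49, -13).
General solution: x = 49 + 118t, y = -13 - 31t for integer t.
-351 ≤ 49 + 118t ≤ 1177 gives t ∈ [-3, 9], which is 13 values.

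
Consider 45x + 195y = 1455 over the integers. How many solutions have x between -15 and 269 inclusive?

gcd(195, 45) = 15.
By Bézout, 45*(-4) + 195*(1) = 15.
Particular solution: (2, 7).
General solution: x = 2 + 13t, y = 7 - 3t for integer t.
-15 ≤ 2 + 13t ≤ 269 gives t ∈ [-1, 20], which is 22 values.

22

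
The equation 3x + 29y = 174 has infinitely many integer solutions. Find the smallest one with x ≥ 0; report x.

gcd(29, 3):
  29 = 9×3 + 2
  3 = 1×2 + 1
  2 = 2×1
so gcd(29, 3) = 1.
1 divides 174, so solutions exist.
Back-substitute for Bézout coefficients:
  1 = 3 - 1×2
  ... = 3×(10) + 29×(-1)
Scale by 174/1 = 174: (x₀, y₀) = (1740, -174).
General solution: x = 1740 + 29t, y = -174 - 3t for integer t.
x ≥ 0: smallest is 1740 mod 29 = 0 (at t = -60), with y = 6.

0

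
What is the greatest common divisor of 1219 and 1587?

23

gcd(1587, 1219) = 23  (1587 = 1·1219 + 368, 1219 = 3·368 + 115, 368 = 3·115 + 23, 115 = 5·23).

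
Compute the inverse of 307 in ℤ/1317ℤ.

1021

gcd(1317, 307) = 1.
By Bézout, 307×(-296) + 1317×(69) = 1.
So 307×-296 ≡ 1 (mod 1317), and -296 mod 1317 = 1021.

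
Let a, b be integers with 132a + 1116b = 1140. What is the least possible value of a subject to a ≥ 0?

34

gcd(1116, 132):
  1116 = 8×132 + 60
  132 = 2×60 + 12
  60 = 5×12
so gcd(1116, 132) = 12.
12 divides 1140, so solutions exist.
Back-substitute for Bézout coefficients:
  12 = 132 - 2×60
  ... = 132×(17) + 1116×(-2)
Scale by 1140/12 = 95: (a₀, b₀) = (1615, -190).
General solution: a = 1615 + 93t, b = -190 - 11t for integer t.
a ≥ 0: smallest is 1615 mod 93 = 34 (at t = -17), with b = -3.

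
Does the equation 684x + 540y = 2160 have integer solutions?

gcd(684, 540) = 36  (684 = 1·540 + 144, 540 = 3·144 + 108, 144 = 1·108 + 36, 108 = 3·36).
36 divides 2160, so integer solutions exist.

yes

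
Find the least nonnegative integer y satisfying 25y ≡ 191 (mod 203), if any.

gcd(203, 25) = 1  (203 = 8*25 + 3, 25 = 8*3 + 1, 3 = 3*1).
1 divides 191, so solutions exist.
Back-substituting, 25*(65) + 203*(-8) = 1.
So 25*(65) ≡ 1 (mod 203); multiply by 191: y ≡ 12415 (mod 203).
Smallest nonnegative: y = 12415 mod 203 = 32.

32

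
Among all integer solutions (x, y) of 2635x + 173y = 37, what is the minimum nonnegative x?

135

gcd(2635, 173):
  2635 = 15·173 + 40
  173 = 4·40 + 13
  40 = 3·13 + 1
  13 = 13·1
so gcd(2635, 173) = 1.
1 divides 37, so solutions exist.
Back-substitute for Bézout coefficients:
  1 = 40 - 3·13
  ... = 2635·(13) + 173·(-198)
Scale by 37/1 = 37: (x₀, y₀) = (481, -7326).
General solution: x = 481 + 173t, y = -7326 - 2635t for integer t.
x ≥ 0: smallest is 481 mod 173 = 135 (at t = -2), with y = -2056.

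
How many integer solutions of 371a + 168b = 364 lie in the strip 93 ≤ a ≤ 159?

gcd(371, 168) = 7  (371 = 2×168 + 35, 168 = 4×35 + 28, 35 = 1×28 + 7, 28 = 4×7).
Back-substituting, 371×(5) + 168×(-11) = 7.
Scale by 52: particular solution (260, -572); reduce a mod 24: (20, -42).
General solution: a = 20 + 24t, b = -42 - 53t for integer t.
93 ≤ 20 + 24t ≤ 159 gives t ∈ [4, 5], which is 2 values.

2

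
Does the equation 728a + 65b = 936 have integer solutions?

gcd(728, 65) = 13  (728 = 11·65 + 13, 65 = 5·13).
13 divides 936, so integer solutions exist.

yes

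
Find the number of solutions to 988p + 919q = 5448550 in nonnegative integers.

6

gcd(988, 919) = 1.
By Bézout, 988·(-293) + 919·(315) = 1.
One solution: (77, 5846).
General: p = 77 + 919t, q = 5846 - 988t.
p ≥ 0 ⇒ t ≥ 0; q ≥ 0 ⇒ t ≤ 5. So t ∈ [0, 5]: 6 solutions.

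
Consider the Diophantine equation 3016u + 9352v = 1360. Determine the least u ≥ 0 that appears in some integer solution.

gcd(9352, 3016) = 8  (9352 = 3×3016 + 304, 3016 = 9×304 + 280, 304 = 1×280 + 24, 280 = 11×24 + 16, 24 = 1×16 + 8, 16 = 2×8).
8 divides 1360, so solutions exist.
Back-substituting, 3016×(-400) + 9352×(129) = 8.
Scale by 1360/8 = 170: (u₀, v₀) = (-68000, 21930).
General solution: u = -68000 + 1169t, v = 21930 - 377t for integer t.
u ≥ 0: smallest is -68000 mod 1169 = 971 (at t = 59), with v = -313.

971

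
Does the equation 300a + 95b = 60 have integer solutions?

yes

gcd(300, 95):
  300 = 3*95 + 15
  95 = 6*15 + 5
  15 = 3*5
so gcd(300, 95) = 5.
5 divides 60, so integer solutions exist.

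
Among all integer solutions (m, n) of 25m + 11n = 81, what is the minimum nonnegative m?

gcd(25, 11) = 1  (25 = 2*11 + 3, 11 = 3*3 + 2, 3 = 1*2 + 1, 2 = 2*1).
1 divides 81, so solutions exist.
Back-substituting, 25*(4) + 11*(-9) = 1.
Scale by 81/1 = 81: (m₀, n₀) = (324, -729).
General solution: m = 324 + 11t, n = -729 - 25t for integer t.
m ≥ 0: smallest is 324 mod 11 = 5 (at t = -29), with n = -4.

5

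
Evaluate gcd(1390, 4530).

gcd(4530, 1390):
  4530 = 3·1390 + 360
  1390 = 3·360 + 310
  360 = 1·310 + 50
  310 = 6·50 + 10
  50 = 5·10
so gcd(4530, 1390) = 10.

10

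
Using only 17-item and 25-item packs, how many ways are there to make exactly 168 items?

1

Need nonnegative integers with 17j + 25k = 168.
gcd(17, 25) = 1, and 17·(3) + 25·(-2) = 1.
So (j₀, k₀) = (504, -336); general j = 504 + 25t, k = -336 - 17t.
j ≥ 0 ⇒ t ≥ -20; k ≥ 0 ⇒ t ≤ -20. That's 1 value of t.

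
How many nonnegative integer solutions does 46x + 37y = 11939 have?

7

gcd(46, 37) = 1.
By Bézout, 46×(-4) + 37×(5) = 1.
One solution: (11, 309).
General: x = 11 + 37t, y = 309 - 46t.
x ≥ 0 ⇒ t ≥ 0; y ≥ 0 ⇒ t ≤ 6. So t ∈ [0, 6]: 7 solutions.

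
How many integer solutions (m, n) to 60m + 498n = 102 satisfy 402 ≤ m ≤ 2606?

27

gcd(498, 60) = 6.
By Bézout, 60·(25) + 498·(-3) = 6.
Particular solution: (10, -1).
General solution: m = 10 + 83t, n = -1 - 10t for integer t.
402 ≤ 10 + 83t ≤ 2606 gives t ∈ [5, 31], which is 27 values.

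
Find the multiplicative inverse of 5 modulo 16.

gcd(16, 5):
  16 = 3×5 + 1
  5 = 5×1
so gcd(16, 5) = 1.
Back-substitute for Bézout coefficients:
  1 = 16 - 3×5
  ... = 5×(-3) + 16×(1)
So 5×-3 ≡ 1 (mod 16), and -3 mod 16 = 13.

13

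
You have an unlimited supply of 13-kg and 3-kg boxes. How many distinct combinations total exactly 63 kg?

2

Need nonnegative integers with 13j + 3k = 63.
gcd(13, 3) = 1, and 13·(1) + 3·(-4) = 1.
So (j₀, k₀) = (63, -252); general j = 63 + 3t, k = -252 - 13t.
j ≥ 0 ⇒ t ≥ -21; k ≥ 0 ⇒ t ≤ -20. That's 2 values of t.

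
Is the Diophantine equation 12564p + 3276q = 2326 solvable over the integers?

no

gcd(12564, 3276) = 36  (12564 = 3×3276 + 2736, 3276 = 1×2736 + 540, 2736 = 5×540 + 36, 540 = 15×36).
36 does not divide 2326 (remainder 22), so no integer solutions.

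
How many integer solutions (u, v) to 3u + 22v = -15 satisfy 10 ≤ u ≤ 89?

4

gcd(22, 3):
  22 = 7·3 + 1
  3 = 3·1
so gcd(22, 3) = 1.
Back-substitute for Bézout coefficients:
  1 = 22 - 7·3
  ... = 3·(-7) + 22·(1)
Scale by -15: particular solution (105, -15); reduce u mod 22: (17, -3).
General solution: u = 17 + 22t, v = -3 - 3t for integer t.
10 ≤ 17 + 22t ≤ 89 gives t ∈ [0, 3], which is 4 values.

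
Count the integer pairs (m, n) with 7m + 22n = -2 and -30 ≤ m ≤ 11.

2

gcd(22, 7) = 1  (22 = 3*7 + 1, 7 = 7*1).
Back-substituting, 7*(-3) + 22*(1) = 1.
Scale by -2: particular solution (6, -2); reduce m mod 22: (6, -2).
General solution: m = 6 + 22t, n = -2 - 7t for integer t.
-30 ≤ 6 + 22t ≤ 11 gives t ∈ [-1, 0], which is 2 values.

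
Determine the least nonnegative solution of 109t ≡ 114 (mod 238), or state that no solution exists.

60

gcd(238, 109) = 1  (238 = 2*109 + 20, 109 = 5*20 + 9, 20 = 2*9 + 2, 9 = 4*2 + 1, 2 = 2*1).
1 divides 114, so solutions exist.
Back-substituting, 109*(107) + 238*(-49) = 1.
So 109*(107) ≡ 1 (mod 238); multiply by 114: t ≡ 12198 (mod 238).
Smallest nonnegative: t = 12198 mod 238 = 60.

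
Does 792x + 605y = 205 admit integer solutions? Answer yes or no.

no

gcd(792, 605) = 11.
11 does not divide 205 (remainder 7), so no integer solutions.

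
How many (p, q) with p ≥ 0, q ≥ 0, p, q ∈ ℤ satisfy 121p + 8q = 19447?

20

gcd(121, 8):
  121 = 15·8 + 1
  8 = 8·1
so gcd(121, 8) = 1.
Back-substitute for Bézout coefficients:
  1 = 121 - 15·8
  ... = 121·(1) + 8·(-15)
Scale by 19447: one solution is (19447, -291705). Reduce p mod 8: (7, 2325).
General: p = 7 + 8t, q = 2325 - 121t.
p ≥ 0 ⇒ t ≥ 0; q ≥ 0 ⇒ t ≤ 19. So t ∈ [0, 19]: 20 solutions.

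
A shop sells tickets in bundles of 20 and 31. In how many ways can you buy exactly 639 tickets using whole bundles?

1

Need nonnegative integers with 20j + 31k = 639.
gcd(20, 31) = 1, and 20·(14) + 31·(-9) = 1.
So (j₀, k₀) = (8946, -5751); general j = 8946 + 31t, k = -5751 - 20t.
j ≥ 0 ⇒ t ≥ -288; k ≥ 0 ⇒ t ≤ -288. That's 1 value of t.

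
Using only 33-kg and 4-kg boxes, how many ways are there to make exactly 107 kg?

1

Need nonnegative integers with 33j + 4k = 107.
gcd(33, 4) = 1, and 33·(1) + 4·(-8) = 1.
So (j₀, k₀) = (107, -856); general j = 107 + 4t, k = -856 - 33t.
j ≥ 0 ⇒ t ≥ -26; k ≥ 0 ⇒ t ≤ -26. That's 1 value of t.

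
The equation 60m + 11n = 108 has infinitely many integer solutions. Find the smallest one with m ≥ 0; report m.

4

gcd(60, 11) = 1.
1 divides 108, so solutions exist.
By Bézout, 60·(-2) + 11·(11) = 1.
Scale by 108/1 = 108: (m₀, n₀) = (-216, 1188).
General solution: m = -216 + 11t, n = 1188 - 60t for integer t.
m ≥ 0: smallest is -216 mod 11 = 4 (at t = 20), with n = -12.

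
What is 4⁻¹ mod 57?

gcd(57, 4):
  57 = 14·4 + 1
  4 = 4·1
so gcd(57, 4) = 1.
Back-substitute for Bézout coefficients:
  1 = 57 - 14·4
  ... = 4·(-14) + 57·(1)
So 4·-14 ≡ 1 (mod 57), and -14 mod 57 = 43.

43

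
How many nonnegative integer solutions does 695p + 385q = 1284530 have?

24

gcd(695, 385) = 5  (695 = 1×385 + 310, 385 = 1×310 + 75, 310 = 4×75 + 10, 75 = 7×10 + 5, 10 = 2×5).
Back-substituting, 695×(-36) + 385×(65) = 5.
Scale by 256906: one solution is (-9248616, 16698890). Reduce p mod 77: (8, 3322).
General: p = 8 + 77t, q = 3322 - 139t.
p ≥ 0 ⇒ t ≥ 0; q ≥ 0 ⇒ t ≤ 23. So t ∈ [0, 23]: 24 solutions.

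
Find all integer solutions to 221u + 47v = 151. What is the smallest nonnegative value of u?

6

gcd(221, 47) = 1.
1 divides 151, so solutions exist.
By Bézout, 221*(10) + 47*(-47) = 1.
Scale by 151/1 = 151: (u₀, v₀) = (1510, -7097).
General solution: u = 1510 + 47t, v = -7097 - 221t for integer t.
u ≥ 0: smallest is 1510 mod 47 = 6 (at t = -32), with v = -25.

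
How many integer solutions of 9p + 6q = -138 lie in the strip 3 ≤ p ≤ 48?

23

gcd(9, 6) = 3.
By Bézout, 9*(1) + 6*(-1) = 3.
Particular solution: (0, -23).
General solution: p = 0 + 2t, q = -23 - 3t for integer t.
3 ≤ 0 + 2t ≤ 48 gives t ∈ [2, 24], which is 23 values.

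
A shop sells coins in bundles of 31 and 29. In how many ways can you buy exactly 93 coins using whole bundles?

1

Need nonnegative integers with 31j + 29k = 93.
gcd(31, 29) = 1, and 31·(-14) + 29·(15) = 1.
So (j₀, k₀) = (-1302, 1395); general j = -1302 + 29t, k = 1395 - 31t.
j ≥ 0 ⇒ t ≥ 45; k ≥ 0 ⇒ t ≤ 45. That's 1 value of t.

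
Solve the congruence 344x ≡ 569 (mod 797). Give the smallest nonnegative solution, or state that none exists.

750

gcd(797, 344) = 1  (797 = 2*344 + 109, 344 = 3*109 + 17, 109 = 6*17 + 7, 17 = 2*7 + 3, 7 = 2*3 + 1, 3 = 3*1).
1 divides 569, so solutions exist.
Back-substituting, 344*(-234) + 797*(101) = 1.
So 344*(-234) ≡ 1 (mod 797); multiply by 569: x ≡ -133146 (mod 797).
Smallest nonnegative: x = -133146 mod 797 = 750.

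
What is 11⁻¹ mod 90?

41

gcd(90, 11):
  90 = 8·11 + 2
  11 = 5·2 + 1
  2 = 2·1
so gcd(90, 11) = 1.
Back-substitute for Bézout coefficients:
  1 = 11 - 5·2
  ... = 11·(41) + 90·(-5)
So 11·41 ≡ 1 (mod 90), and 41 mod 90 = 41.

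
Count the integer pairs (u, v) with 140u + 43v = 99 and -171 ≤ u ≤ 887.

25

gcd(140, 43) = 1  (140 = 3*43 + 11, 43 = 3*11 + 10, 11 = 1*10 + 1, 10 = 10*1).
Back-substituting, 140*(4) + 43*(-13) = 1.
Scale by 99: particular solution (396, -1287); reduce u mod 43: (9, -27).
General solution: u = 9 + 43t, v = -27 - 140t for integer t.
-171 ≤ 9 + 43t ≤ 887 gives t ∈ [-4, 20], which is 25 values.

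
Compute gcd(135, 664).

gcd(664, 135) = 1  (664 = 4·135 + 124, 135 = 1·124 + 11, 124 = 11·11 + 3, 11 = 3·3 + 2, 3 = 1·2 + 1, 2 = 2·1).

1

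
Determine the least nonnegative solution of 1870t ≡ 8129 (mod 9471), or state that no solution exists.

gcd(9471, 1870) = 11.
11 divides 8129, so solutions exist.
By Bézout, 1870*(-157) + 9471*(31) = 11.
So 1870*(-157) ≡ 11 (mod 9471); multiply by 739: t ≡ -116023 (mod 861).
Smallest nonnegative: t = -116023 mod 861 = 212.

212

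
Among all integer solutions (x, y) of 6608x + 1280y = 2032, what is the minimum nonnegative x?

59

gcd(6608, 1280):
  6608 = 5·1280 + 208
  1280 = 6·208 + 32
  208 = 6·32 + 16
  32 = 2·16
so gcd(6608, 1280) = 16.
16 divides 2032, so solutions exist.
Back-substitute for Bézout coefficients:
  16 = 208 - 6·32
  ... = 6608·(37) + 1280·(-191)
Scale by 2032/16 = 127: (x₀, y₀) = (4699, -24257).
General solution: x = 4699 + 80t, y = -24257 - 413t for integer t.
x ≥ 0: smallest is 4699 mod 80 = 59 (at t = -58), with y = -303.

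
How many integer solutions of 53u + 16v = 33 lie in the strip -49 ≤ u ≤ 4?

gcd(53, 16) = 1  (53 = 3·16 + 5, 16 = 3·5 + 1, 5 = 5·1).
Back-substituting, 53·(-3) + 16·(10) = 1.
Scale by 33: particular solution (-99, 330); reduce u mod 16: (13, -41).
General solution: u = 13 + 16t, v = -41 - 53t for integer t.
-49 ≤ 13 + 16t ≤ 4 gives t ∈ [-3, -1], which is 3 values.

3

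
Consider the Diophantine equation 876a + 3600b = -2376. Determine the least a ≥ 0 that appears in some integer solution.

gcd(3600, 876) = 12  (3600 = 4×876 + 96, 876 = 9×96 + 12, 96 = 8×12).
12 divides -2376, so solutions exist.
Back-substituting, 876×(37) + 3600×(-9) = 12.
Scale by -2376/12 = -198: (a₀, b₀) = (-7326, 1782).
General solution: a = -7326 + 300t, b = 1782 - 73t for integer t.
a ≥ 0: smallest is -7326 mod 300 = 174 (at t = 25), with b = -43.

174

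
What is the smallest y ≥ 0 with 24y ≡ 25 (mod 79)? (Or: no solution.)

gcd(79, 24):
  79 = 3*24 + 7
  24 = 3*7 + 3
  7 = 2*3 + 1
  3 = 3*1
so gcd(79, 24) = 1.
1 divides 25, so solutions exist.
Back-substitute for Bézout coefficients:
  1 = 7 - 2*3
  ... = 24*(-23) + 79*(7)
So 24*(-23) ≡ 1 (mod 79); multiply by 25: y ≡ -575 (mod 79).
Smallest nonnegative: y = -575 mod 79 = 57.

57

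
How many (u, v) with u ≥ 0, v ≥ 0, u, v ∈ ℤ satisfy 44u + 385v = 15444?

gcd(385, 44):
  385 = 8*44 + 33
  44 = 1*33 + 11
  33 = 3*11
so gcd(385, 44) = 11.
Back-substitute for Bézout coefficients:
  11 = 44 - 1*33
  ... = 44*(9) + 385*(-1)
Scale by 1404: one solution is (12636, -1404). Reduce u mod 35: (1, 40).
General: u = 1 + 35t, v = 40 - 4t.
u ≥ 0 ⇒ t ≥ 0; v ≥ 0 ⇒ t ≤ 10. So t ∈ [0, 10]: 11 solutions.

11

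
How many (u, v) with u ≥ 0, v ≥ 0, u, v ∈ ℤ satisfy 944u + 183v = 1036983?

6

gcd(944, 183) = 1.
By Bézout, 944*(-82) + 183*(423) = 1.
One solution: (174, 4769).
General: u = 174 + 183t, v = 4769 - 944t.
u ≥ 0 ⇒ t ≥ 0; v ≥ 0 ⇒ t ≤ 5. So t ∈ [0, 5]: 6 solutions.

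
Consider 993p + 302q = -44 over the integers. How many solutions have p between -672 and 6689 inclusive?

24

gcd(993, 302) = 1.
By Bézout, 993×(-59) + 302×(194) = 1.
Particular solution: (180, -592).
General solution: p = 180 + 302t, q = -592 - 993t for integer t.
-672 ≤ 180 + 302t ≤ 6689 gives t ∈ [-2, 21], which is 24 values.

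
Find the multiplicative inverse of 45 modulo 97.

69

gcd(97, 45) = 1  (97 = 2*45 + 7, 45 = 6*7 + 3, 7 = 2*3 + 1, 3 = 3*1).
Back-substituting, 45*(-28) + 97*(13) = 1.
So 45*-28 ≡ 1 (mod 97), and -28 mod 97 = 69.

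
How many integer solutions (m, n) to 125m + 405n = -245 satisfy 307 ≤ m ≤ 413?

gcd(405, 125):
  405 = 3·125 + 30
  125 = 4·30 + 5
  30 = 6·5
so gcd(405, 125) = 5.
Back-substitute for Bézout coefficients:
  5 = 125 - 4·30
  ... = 125·(13) + 405·(-4)
Scale by -49: particular solution (-637, 196); reduce m mod 81: (11, -4).
General solution: m = 11 + 81t, n = -4 - 25t for integer t.
307 ≤ 11 + 81t ≤ 413 gives t ∈ [4, 4], which is 1 value.

1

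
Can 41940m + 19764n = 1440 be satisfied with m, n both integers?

yes

gcd(41940, 19764) = 36  (41940 = 2×19764 + 2412, 19764 = 8×2412 + 468, 2412 = 5×468 + 72, 468 = 6×72 + 36, 72 = 2×36).
36 divides 1440, so integer solutions exist.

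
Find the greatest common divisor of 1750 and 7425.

25

gcd(7425, 1750):
  7425 = 4*1750 + 425
  1750 = 4*425 + 50
  425 = 8*50 + 25
  50 = 2*25
so gcd(7425, 1750) = 25.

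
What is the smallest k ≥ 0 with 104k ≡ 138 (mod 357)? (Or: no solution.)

gcd(357, 104):
  357 = 3·104 + 45
  104 = 2·45 + 14
  45 = 3·14 + 3
  14 = 4·3 + 2
  3 = 1·2 + 1
  2 = 2·1
so gcd(357, 104) = 1.
1 divides 138, so solutions exist.
Back-substitute for Bézout coefficients:
  1 = 3 - 1·2
  ... = 104·(-127) + 357·(37)
So 104·(-127) ≡ 1 (mod 357); multiply by 138: k ≡ -17526 (mod 357).
Smallest nonnegative: k = -17526 mod 357 = 324.

324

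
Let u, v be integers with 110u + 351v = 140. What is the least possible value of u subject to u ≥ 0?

gcd(351, 110):
  351 = 3×110 + 21
  110 = 5×21 + 5
  21 = 4×5 + 1
  5 = 5×1
so gcd(351, 110) = 1.
1 divides 140, so solutions exist.
Back-substitute for Bézout coefficients:
  1 = 21 - 4×5
  ... = 110×(-67) + 351×(21)
Scale by 140/1 = 140: (u₀, v₀) = (-9380, 2940).
General solution: u = -9380 + 351t, v = 2940 - 110t for integer t.
u ≥ 0: smallest is -9380 mod 351 = 97 (at t = 27), with v = -30.

97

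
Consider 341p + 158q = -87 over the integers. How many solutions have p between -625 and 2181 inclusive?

18

gcd(341, 158) = 1  (341 = 2·158 + 25, 158 = 6·25 + 8, 25 = 3·8 + 1, 8 = 8·1).
Back-substituting, 341·(19) + 158·(-41) = 1.
Scale by -87: particular solution (-1653, 3567); reduce p mod 158: (85, -184).
General solution: p = 85 + 158t, q = -184 - 341t for integer t.
-625 ≤ 85 + 158t ≤ 2181 gives t ∈ [-4, 13], which is 18 values.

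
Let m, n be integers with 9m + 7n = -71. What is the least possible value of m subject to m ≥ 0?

3

gcd(9, 7) = 1.
1 divides -71, so solutions exist.
By Bézout, 9·(-3) + 7·(4) = 1.
Scale by -71/1 = -71: (m₀, n₀) = (213, -284).
General solution: m = 213 + 7t, n = -284 - 9t for integer t.
m ≥ 0: smallest is 213 mod 7 = 3 (at t = -30), with n = -14.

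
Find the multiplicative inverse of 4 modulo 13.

gcd(13, 4):
  13 = 3·4 + 1
  4 = 4·1
so gcd(13, 4) = 1.
Back-substitute for Bézout coefficients:
  1 = 13 - 3·4
  ... = 4·(-3) + 13·(1)
So 4·-3 ≡ 1 (mod 13), and -3 mod 13 = 10.

10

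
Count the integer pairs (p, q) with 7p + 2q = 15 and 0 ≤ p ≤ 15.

8

gcd(7, 2) = 1.
By Bézout, 7×(1) + 2×(-3) = 1.
Particular solution: (1, 4).
General solution: p = 1 + 2t, q = 4 - 7t for integer t.
0 ≤ 1 + 2t ≤ 15 gives t ∈ [0, 7], which is 8 values.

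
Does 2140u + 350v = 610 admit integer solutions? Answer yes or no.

gcd(2140, 350) = 10.
10 divides 610, so integer solutions exist.

yes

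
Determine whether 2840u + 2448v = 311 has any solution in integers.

no

gcd(2840, 2448) = 8.
8 does not divide 311 (remainder 7), so no integer solutions.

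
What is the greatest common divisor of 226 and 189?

1

gcd(226, 189):
  226 = 1*189 + 37
  189 = 5*37 + 4
  37 = 9*4 + 1
  4 = 4*1
so gcd(226, 189) = 1.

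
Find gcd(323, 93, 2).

1

gcd(323, 93) = 1.
gcd(1, 2) = 1.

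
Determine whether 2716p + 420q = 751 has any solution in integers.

gcd(2716, 420) = 28  (2716 = 6×420 + 196, 420 = 2×196 + 28, 196 = 7×28).
28 does not divide 751 (remainder 23), so no integer solutions.

no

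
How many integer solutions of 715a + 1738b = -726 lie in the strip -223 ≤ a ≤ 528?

gcd(1738, 715):
  1738 = 2*715 + 308
  715 = 2*308 + 99
  308 = 3*99 + 11
  99 = 9*11
so gcd(1738, 715) = 11.
Back-substitute for Bézout coefficients:
  11 = 308 - 3*99
  ... = 715*(-17) + 1738*(7)
Scale by -66: particular solution (1122, -462); reduce a mod 158: (16, -7).
General solution: a = 16 + 158t, b = -7 - 65t for integer t.
-223 ≤ 16 + 158t ≤ 528 gives t ∈ [-1, 3], which is 5 values.

5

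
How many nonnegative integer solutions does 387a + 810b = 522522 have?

15

gcd(810, 387) = 9.
By Bézout, 387×(-23) + 810×(11) = 9.
One solution: (86, 604).
General: a = 86 + 90t, b = 604 - 43t.
a ≥ 0 ⇒ t ≥ 0; b ≥ 0 ⇒ t ≤ 14. So t ∈ [0, 14]: 15 solutions.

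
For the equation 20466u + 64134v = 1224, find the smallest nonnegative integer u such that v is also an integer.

gcd(64134, 20466):
  64134 = 3·20466 + 2736
  20466 = 7·2736 + 1314
  2736 = 2·1314 + 108
  1314 = 12·108 + 18
  108 = 6·18
so gcd(64134, 20466) = 18.
18 divides 1224, so solutions exist.
Back-substitute for Bézout coefficients:
  18 = 1314 - 12·108
  ... = 20466·(586) + 64134·(-187)
Scale by 1224/18 = 68: (u₀, v₀) = (39848, -12716).
General solution: u = 39848 + 3563t, v = -12716 - 1137t for integer t.
u ≥ 0: smallest is 39848 mod 3563 = 655 (at t = -11), with v = -209.

655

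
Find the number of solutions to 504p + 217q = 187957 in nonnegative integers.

gcd(504, 217) = 7.
By Bézout, 504·(-3) + 217·(7) = 7.
One solution: (16, 829).
General: p = 16 + 31t, q = 829 - 72t.
p ≥ 0 ⇒ t ≥ 0; q ≥ 0 ⇒ t ≤ 11. So t ∈ [0, 11]: 12 solutions.

12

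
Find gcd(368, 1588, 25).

gcd(1588, 368):
  1588 = 4·368 + 116
  368 = 3·116 + 20
  116 = 5·20 + 16
  20 = 1·16 + 4
  16 = 4·4
so gcd(1588, 368) = 4.
gcd(4, 25) = 1.

1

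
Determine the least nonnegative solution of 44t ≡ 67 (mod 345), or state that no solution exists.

323

gcd(345, 44) = 1  (345 = 7·44 + 37, 44 = 1·37 + 7, 37 = 5·7 + 2, 7 = 3·2 + 1, 2 = 2·1).
1 divides 67, so solutions exist.
Back-substituting, 44·(149) + 345·(-19) = 1.
So 44·(149) ≡ 1 (mod 345); multiply by 67: t ≡ 9983 (mod 345).
Smallest nonnegative: t = 9983 mod 345 = 323.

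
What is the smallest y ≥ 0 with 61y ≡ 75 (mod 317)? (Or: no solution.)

48

gcd(317, 61) = 1  (317 = 5*61 + 12, 61 = 5*12 + 1, 12 = 12*1).
1 divides 75, so solutions exist.
Back-substituting, 61*(26) + 317*(-5) = 1.
So 61*(26) ≡ 1 (mod 317); multiply by 75: y ≡ 1950 (mod 317).
Smallest nonnegative: y = 1950 mod 317 = 48.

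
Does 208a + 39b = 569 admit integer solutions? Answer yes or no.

no

gcd(208, 39) = 13  (208 = 5·39 + 13, 39 = 3·13).
13 does not divide 569 (remainder 10), so no integer solutions.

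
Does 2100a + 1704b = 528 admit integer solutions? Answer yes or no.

yes

gcd(2100, 1704):
  2100 = 1·1704 + 396
  1704 = 4·396 + 120
  396 = 3·120 + 36
  120 = 3·36 + 12
  36 = 3·12
so gcd(2100, 1704) = 12.
12 divides 528, so integer solutions exist.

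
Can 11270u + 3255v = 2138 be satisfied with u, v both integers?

gcd(11270, 3255) = 35  (11270 = 3×3255 + 1505, 3255 = 2×1505 + 245, 1505 = 6×245 + 35, 245 = 7×35).
35 does not divide 2138 (remainder 3), so no integer solutions.

no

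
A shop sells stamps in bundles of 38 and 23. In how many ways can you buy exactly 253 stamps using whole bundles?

Need nonnegative integers with 38j + 23k = 253.
gcd(38, 23) = 1, and 38·(-3) + 23·(5) = 1.
So (j₀, k₀) = (-759, 1265); general j = -759 + 23t, k = 1265 - 38t.
j ≥ 0 ⇒ t ≥ 33; k ≥ 0 ⇒ t ≤ 33. That's 1 value of t.

1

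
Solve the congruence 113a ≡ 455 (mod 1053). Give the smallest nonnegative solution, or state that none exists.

gcd(1053, 113):
  1053 = 9·113 + 36
  113 = 3·36 + 5
  36 = 7·5 + 1
  5 = 5·1
so gcd(1053, 113) = 1.
1 divides 455, so solutions exist.
Back-substitute for Bézout coefficients:
  1 = 36 - 7·5
  ... = 113·(-205) + 1053·(22)
So 113·(-205) ≡ 1 (mod 1053); multiply by 455: a ≡ -93275 (mod 1053).
Smallest nonnegative: a = -93275 mod 1053 = 442.

442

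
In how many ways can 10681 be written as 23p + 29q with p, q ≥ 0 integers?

gcd(29, 23) = 1.
By Bézout, 23×(-5) + 29×(4) = 1.
One solution: (13, 358).
General: p = 13 + 29t, q = 358 - 23t.
p ≥ 0 ⇒ t ≥ 0; q ≥ 0 ⇒ t ≤ 15. So t ∈ [0, 15]: 16 solutions.

16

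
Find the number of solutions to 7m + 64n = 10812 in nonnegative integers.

gcd(64, 7):
  64 = 9*7 + 1
  7 = 7*1
so gcd(64, 7) = 1.
Back-substitute for Bézout coefficients:
  1 = 64 - 9*7
  ... = 7*(-9) + 64*(1)
Scale by 10812: one solution is (-97308, 10812). Reduce m mod 64: (36, 165).
General: m = 36 + 64t, n = 165 - 7t.
m ≥ 0 ⇒ t ≥ 0; n ≥ 0 ⇒ t ≤ 23. So t ∈ [0, 23]: 24 solutions.

24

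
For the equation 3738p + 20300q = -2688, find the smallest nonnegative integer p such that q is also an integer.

374

gcd(20300, 3738):
  20300 = 5*3738 + 1610
  3738 = 2*1610 + 518
  1610 = 3*518 + 56
  518 = 9*56 + 14
  56 = 4*14
so gcd(20300, 3738) = 14.
14 divides -2688, so solutions exist.
Back-substitute for Bézout coefficients:
  14 = 518 - 9*56
  ... = 3738*(353) + 20300*(-65)
Scale by -2688/14 = -192: (p₀, q₀) = (-67776, 12480).
General solution: p = -67776 + 1450t, q = 12480 - 267t for integer t.
p ≥ 0: smallest is -67776 mod 1450 = 374 (at t = 47), with q = -69.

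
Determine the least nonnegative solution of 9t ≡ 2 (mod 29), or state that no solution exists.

gcd(29, 9) = 1.
1 divides 2, so solutions exist.
By Bézout, 9·(13) + 29·(-4) = 1.
So 9·(13) ≡ 1 (mod 29); multiply by 2: t ≡ 26 (mod 29).
Smallest nonnegative: t = 26 mod 29 = 26.

26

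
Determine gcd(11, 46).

gcd(46, 11):
  46 = 4·11 + 2
  11 = 5·2 + 1
  2 = 2·1
so gcd(46, 11) = 1.

1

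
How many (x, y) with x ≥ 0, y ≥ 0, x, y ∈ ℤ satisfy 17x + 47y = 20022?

gcd(47, 17) = 1.
By Bézout, 17·(-11) + 47·(4) = 1.
One solution: (0, 426).
General: x = 0 + 47t, y = 426 - 17t.
x ≥ 0 ⇒ t ≥ 0; y ≥ 0 ⇒ t ≤ 25. So t ∈ [0, 25]: 26 solutions.

26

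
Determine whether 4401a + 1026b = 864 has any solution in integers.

yes

gcd(4401, 1026):
  4401 = 4·1026 + 297
  1026 = 3·297 + 135
  297 = 2·135 + 27
  135 = 5·27
so gcd(4401, 1026) = 27.
27 divides 864, so integer solutions exist.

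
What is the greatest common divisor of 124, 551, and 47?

gcd(551, 124):
  551 = 4×124 + 55
  124 = 2×55 + 14
  55 = 3×14 + 13
  14 = 1×13 + 1
  13 = 13×1
so gcd(551, 124) = 1.
gcd(1, 47) = 1.

1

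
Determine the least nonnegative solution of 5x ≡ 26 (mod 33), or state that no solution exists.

gcd(33, 5) = 1  (33 = 6*5 + 3, 5 = 1*3 + 2, 3 = 1*2 + 1, 2 = 2*1).
1 divides 26, so solutions exist.
Back-substituting, 5*(-13) + 33*(2) = 1.
So 5*(-13) ≡ 1 (mod 33); multiply by 26: x ≡ -338 (mod 33).
Smallest nonnegative: x = -338 mod 33 = 25.

25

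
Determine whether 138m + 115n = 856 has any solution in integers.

gcd(138, 115) = 23  (138 = 1·115 + 23, 115 = 5·23).
23 does not divide 856 (remainder 5), so no integer solutions.

no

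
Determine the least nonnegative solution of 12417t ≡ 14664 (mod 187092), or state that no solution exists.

gcd(187092, 12417) = 3.
3 divides 14664, so solutions exist.
By Bézout, 12417*(-20341) + 187092*(1350) = 3.
So 12417*(-20341) ≡ 3 (mod 187092); multiply by 4888: t ≡ -99426808 (mod 62364).
Smallest nonnegative: t = -99426808 mod 62364 = 43772.

43772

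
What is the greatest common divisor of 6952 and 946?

22

gcd(6952, 946) = 22  (6952 = 7·946 + 330, 946 = 2·330 + 286, 330 = 1·286 + 44, 286 = 6·44 + 22, 44 = 2·22).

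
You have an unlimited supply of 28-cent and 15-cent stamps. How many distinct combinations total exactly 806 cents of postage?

Need nonnegative integers with 28j + 15k = 806.
gcd(28, 15) = 1, and 28·(7) + 15·(-13) = 1.
So (j₀, k₀) = (5642, -10478); general j = 5642 + 15t, k = -10478 - 28t.
j ≥ 0 ⇒ t ≥ -376; k ≥ 0 ⇒ t ≤ -375. That's 2 values of t.

2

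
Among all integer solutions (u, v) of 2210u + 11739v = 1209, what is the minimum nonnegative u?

gcd(11739, 2210) = 13  (11739 = 5*2210 + 689, 2210 = 3*689 + 143, 689 = 4*143 + 117, 143 = 1*117 + 26, 117 = 4*26 + 13, 26 = 2*13).
13 divides 1209, so solutions exist.
Back-substituting, 2210*(-409) + 11739*(77) = 13.
Scale by 1209/13 = 93: (u₀, v₀) = (-38037, 7161).
General solution: u = -38037 + 903t, v = 7161 - 170t for integer t.
u ≥ 0: smallest is -38037 mod 903 = 792 (at t = 43), with v = -149.

792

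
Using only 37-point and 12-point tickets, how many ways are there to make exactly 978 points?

2

Need nonnegative integers with 37j + 12k = 978.
gcd(37, 12) = 1, and 37·(1) + 12·(-3) = 1.
So (j₀, k₀) = (978, -2934); general j = 978 + 12t, k = -2934 - 37t.
j ≥ 0 ⇒ t ≥ -81; k ≥ 0 ⇒ t ≤ -80. That's 2 values of t.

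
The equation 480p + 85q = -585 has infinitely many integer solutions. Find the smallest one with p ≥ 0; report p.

gcd(480, 85):
  480 = 5*85 + 55
  85 = 1*55 + 30
  55 = 1*30 + 25
  30 = 1*25 + 5
  25 = 5*5
so gcd(480, 85) = 5.
5 divides -585, so solutions exist.
Back-substitute for Bézout coefficients:
  5 = 30 - 1*25
  ... = 480*(-3) + 85*(17)
Scale by -585/5 = -117: (p₀, q₀) = (351, -1989).
General solution: p = 351 + 17t, q = -1989 - 96t for integer t.
p ≥ 0: smallest is 351 mod 17 = 11 (at t = -20), with q = -69.

11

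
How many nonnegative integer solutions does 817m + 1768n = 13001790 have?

gcd(1768, 817) = 1.
By Bézout, 817·(409) + 1768·(-189) = 1.
One solution: (54, 7329).
General: m = 54 + 1768t, n = 7329 - 817t.
m ≥ 0 ⇒ t ≥ 0; n ≥ 0 ⇒ t ≤ 8. So t ∈ [0, 8]: 9 solutions.

9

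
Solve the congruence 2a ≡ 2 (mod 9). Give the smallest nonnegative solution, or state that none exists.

gcd(9, 2):
  9 = 4×2 + 1
  2 = 2×1
so gcd(9, 2) = 1.
1 divides 2, so solutions exist.
Back-substitute for Bézout coefficients:
  1 = 9 - 4×2
  ... = 2×(-4) + 9×(1)
So 2×(-4) ≡ 1 (mod 9); multiply by 2: a ≡ -8 (mod 9).
Smallest nonnegative: a = -8 mod 9 = 1.

1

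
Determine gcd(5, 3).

gcd(5, 3):
  5 = 1×3 + 2
  3 = 1×2 + 1
  2 = 2×1
so gcd(5, 3) = 1.

1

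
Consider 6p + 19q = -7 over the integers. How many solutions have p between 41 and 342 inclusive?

15

gcd(19, 6) = 1.
By Bézout, 6*(-3) + 19*(1) = 1.
Particular solution: (2, -1).
General solution: p = 2 + 19t, q = -1 - 6t for integer t.
41 ≤ 2 + 19t ≤ 342 gives t ∈ [3, 17], which is 15 values.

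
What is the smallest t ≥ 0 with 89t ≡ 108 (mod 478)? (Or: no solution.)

114

gcd(478, 89) = 1.
1 divides 108, so solutions exist.
By Bézout, 89·(-145) + 478·(27) = 1.
So 89·(-145) ≡ 1 (mod 478); multiply by 108: t ≡ -15660 (mod 478).
Smallest nonnegative: t = -15660 mod 478 = 114.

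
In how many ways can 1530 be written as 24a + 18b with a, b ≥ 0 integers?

22

gcd(24, 18):
  24 = 1×18 + 6
  18 = 3×6
so gcd(24, 18) = 6.
Back-substitute for Bézout coefficients:
  6 = 24 - 1×18
  ... = 24×(1) + 18×(-1)
Scale by 255: one solution is (255, -255). Reduce a mod 3: (0, 85).
General: a = 0 + 3t, b = 85 - 4t.
a ≥ 0 ⇒ t ≥ 0; b ≥ 0 ⇒ t ≤ 21. So t ∈ [0, 21]: 22 solutions.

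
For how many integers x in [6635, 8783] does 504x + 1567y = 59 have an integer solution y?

2

gcd(1567, 504) = 1.
By Bézout, 504×(-171) + 1567×(55) = 1.
Particular solution: (880, -283).
General solution: x = 880 + 1567t, y = -283 - 504t for integer t.
6635 ≤ 880 + 1567t ≤ 8783 gives t ∈ [4, 5], which is 2 values.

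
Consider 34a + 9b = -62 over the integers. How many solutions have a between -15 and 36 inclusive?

gcd(34, 9) = 1.
By Bézout, 34·(4) + 9·(-15) = 1.
Particular solution: (4, -22).
General solution: a = 4 + 9t, b = -22 - 34t for integer t.
-15 ≤ 4 + 9t ≤ 36 gives t ∈ [-2, 3], which is 6 values.

6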